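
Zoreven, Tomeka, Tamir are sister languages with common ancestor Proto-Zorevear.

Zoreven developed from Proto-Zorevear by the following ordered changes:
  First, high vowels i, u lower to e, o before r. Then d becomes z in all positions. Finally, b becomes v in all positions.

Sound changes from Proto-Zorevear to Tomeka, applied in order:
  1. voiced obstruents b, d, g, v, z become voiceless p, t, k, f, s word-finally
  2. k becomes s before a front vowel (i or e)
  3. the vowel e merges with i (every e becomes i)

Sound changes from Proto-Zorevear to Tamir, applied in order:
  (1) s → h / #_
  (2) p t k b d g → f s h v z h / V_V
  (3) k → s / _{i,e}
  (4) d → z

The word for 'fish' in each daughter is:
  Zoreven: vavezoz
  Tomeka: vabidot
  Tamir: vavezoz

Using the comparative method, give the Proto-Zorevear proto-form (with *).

Position 5: Zoreven has z, Tomeka has d, Tamir has z. Tomeka preserves d here (none of its changes turn any other segment into d), so the proto-segment is *d.
Position 4: Zoreven has e, Tomeka has i, Tamir has e. Tamir preserves e here (none of its changes turn any other segment into e), so the proto-segment is *e.
Position 7: Zoreven has z, Tomeka has t, Tamir has z. Taking the neighbouring segments as reconstructed: Zoreven z could go back to *d or *z; Tomeka t could go back to *t or *d; Tamir z could go back to *d or *z — the one source consistent with every daughter is *d.
Continuing position by position gives *vabedod; check it forward:
Zoreven: *vabedod
  vabedod (rule 1 does not apply)
  vabedod → vabezoz   [unconditioned shift]
  vabezoz → vavezoz   [unconditioned shift]
  giving Zoreven vavezoz.
Tomeka: start from *vabedod.
  rule 1 (final devoicing): vabedod → vabedot
  rule 2: no change — vabedot
  rule 3 (vowel merger): vabedot → vabidot
  ⇒ Tomeka vabidot
Tamir: *vabedod > vavezod > vavezoz  (by intervocalic lenition, unconditioned shift)
*vabedod is the unique common source.

*vabedod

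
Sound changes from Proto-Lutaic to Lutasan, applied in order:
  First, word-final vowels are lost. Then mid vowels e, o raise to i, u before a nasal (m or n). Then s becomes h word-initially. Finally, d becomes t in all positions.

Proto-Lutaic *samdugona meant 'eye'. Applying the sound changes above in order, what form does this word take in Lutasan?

hamtugun

Lutasan: start from *samdugona.
  rule 1 (apocope): samdugona → samdugon
  rule 2 (pre-nasal raising): samdugon → samdugun
  rule 3 (debuccalisation): samdugun → hamdugun
  rule 4 (unconditioned shift): hamdugun → hamtugun
  ⇒ Lutasan hamtugun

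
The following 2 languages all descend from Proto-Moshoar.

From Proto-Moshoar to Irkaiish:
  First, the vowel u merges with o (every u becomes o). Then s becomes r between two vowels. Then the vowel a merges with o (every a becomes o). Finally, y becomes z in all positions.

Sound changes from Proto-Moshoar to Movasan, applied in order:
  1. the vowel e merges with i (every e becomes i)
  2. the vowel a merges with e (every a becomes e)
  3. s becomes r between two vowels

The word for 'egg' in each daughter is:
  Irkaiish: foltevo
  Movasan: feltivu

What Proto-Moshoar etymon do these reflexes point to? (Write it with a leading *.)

Position 2: Irkaiish has o, Movasan has e. In Movasan, e can only continue *a, so the proto-segment is *a.
Position 5: Irkaiish has e, Movasan has i. Irkaiish preserves e here (none of its changes turn any other segment into e), so the proto-segment is *e.
Position 7: Irkaiish has o, Movasan has u. Movasan preserves u here (none of its changes turn any other segment into u), so the proto-segment is *u.
Verify the candidate proto-form against each daughter:
Irkaiish: *faltevu
  faltevu → faltevo   [vowel merger]
  faltevo (rule 2 does not apply)
  faltevo → foltevo   [vowel merger]
  foltevo (rule 4 does not apply)
  giving Irkaiish foltevo.
Movasan: *faltevu > faltivu > feltivu  (by vowel merger, vowel merger)
No other proto-form is consistent with every reflex, so the reconstruction is *faltevu.

*faltevu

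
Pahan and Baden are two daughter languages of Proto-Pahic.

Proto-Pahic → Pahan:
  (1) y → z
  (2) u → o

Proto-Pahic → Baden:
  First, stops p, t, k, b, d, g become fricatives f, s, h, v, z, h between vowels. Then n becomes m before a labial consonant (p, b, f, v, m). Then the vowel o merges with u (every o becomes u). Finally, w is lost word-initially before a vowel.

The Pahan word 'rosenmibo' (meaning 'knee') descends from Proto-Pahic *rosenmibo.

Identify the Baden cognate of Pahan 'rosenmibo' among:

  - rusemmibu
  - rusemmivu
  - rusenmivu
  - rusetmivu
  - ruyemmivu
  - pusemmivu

rusemmivu

Baden: *rosenmibo > rosenmivo > rosemmivo > rusemmivu  (by intervocalic lenition, nasal place assimilation, vowel merger)
Among the options, 'rusemmivu' alone shows every Baden change applied in order.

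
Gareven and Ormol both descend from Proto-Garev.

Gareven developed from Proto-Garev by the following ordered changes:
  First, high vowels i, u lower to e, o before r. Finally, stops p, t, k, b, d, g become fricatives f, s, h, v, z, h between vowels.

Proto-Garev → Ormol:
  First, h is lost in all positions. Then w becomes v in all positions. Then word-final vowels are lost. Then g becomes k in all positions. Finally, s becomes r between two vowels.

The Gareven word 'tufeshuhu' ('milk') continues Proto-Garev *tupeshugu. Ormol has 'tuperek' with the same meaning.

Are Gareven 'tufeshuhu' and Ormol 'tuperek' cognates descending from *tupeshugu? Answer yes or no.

no

Derive the expected Ormol reflex of *tupeshugu:
Ormol: *tupeshugu > tupesugu > tupesug > tupesuk > tuperuk  (by h-loss, apocope, unconditioned shift, rhotacism)
The regular Ormol reflex would be 'tuperuk', but the attested form is 'tuperek'. The correspondence is irregular, so they are not cognates (the Ormol form has a different source).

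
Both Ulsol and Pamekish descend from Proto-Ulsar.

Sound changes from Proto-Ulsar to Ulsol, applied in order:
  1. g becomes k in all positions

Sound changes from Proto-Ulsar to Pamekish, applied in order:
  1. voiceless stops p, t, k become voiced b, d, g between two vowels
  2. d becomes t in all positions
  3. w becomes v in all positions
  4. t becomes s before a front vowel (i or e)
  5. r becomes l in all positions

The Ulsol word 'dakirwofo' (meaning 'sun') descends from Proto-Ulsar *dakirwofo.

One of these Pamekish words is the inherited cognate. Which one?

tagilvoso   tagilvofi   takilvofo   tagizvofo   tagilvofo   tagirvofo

tagilvofo

Pamekish: start from *dakirwofo.
  rule 1 (intervocalic voicing): dakirwofo → dagirwofo
  rule 2 (unconditioned shift): dagirwofo → tagirwofo
  rule 3 (unconditioned shift): tagirwofo → tagirvofo
  rule 4: no change — tagirvofo
  rule 5 (unconditioned shift): tagirvofo → tagilvofo
  ⇒ Pamekish tagilvofo
The other candidates each miss or misapply at least one Pamekish change.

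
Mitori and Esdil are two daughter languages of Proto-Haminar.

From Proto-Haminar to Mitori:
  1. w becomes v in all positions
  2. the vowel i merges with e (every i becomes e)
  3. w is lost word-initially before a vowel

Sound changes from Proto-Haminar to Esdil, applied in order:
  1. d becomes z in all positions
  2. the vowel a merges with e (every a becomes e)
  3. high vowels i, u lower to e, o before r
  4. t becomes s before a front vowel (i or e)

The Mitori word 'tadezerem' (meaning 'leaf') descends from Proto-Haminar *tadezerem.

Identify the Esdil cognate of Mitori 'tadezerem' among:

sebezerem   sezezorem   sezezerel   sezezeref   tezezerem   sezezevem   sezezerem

sezezerem

Esdil: start from *tadezerem.
  rule 1 (unconditioned shift): tadezerem → tazezerem
  rule 2 (vowel merger): tazezerem → tezezerem
  rule 3: no change — tezezerem
  rule 4 (palatalisation): tezezerem → sezezerem
  ⇒ Esdil sezezerem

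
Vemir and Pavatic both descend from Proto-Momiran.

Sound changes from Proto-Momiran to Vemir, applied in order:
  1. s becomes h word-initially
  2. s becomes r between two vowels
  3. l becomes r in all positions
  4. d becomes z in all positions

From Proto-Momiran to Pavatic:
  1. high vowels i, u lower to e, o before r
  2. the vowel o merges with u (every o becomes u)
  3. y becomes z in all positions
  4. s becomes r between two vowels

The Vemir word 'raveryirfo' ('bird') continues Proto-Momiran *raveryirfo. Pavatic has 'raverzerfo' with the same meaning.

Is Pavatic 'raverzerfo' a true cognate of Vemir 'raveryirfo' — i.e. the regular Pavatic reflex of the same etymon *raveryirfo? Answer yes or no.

no

Derive the expected Pavatic reflex of *raveryirfo:
Pavatic: start from *raveryirfo.
  rule 1 (pre-rhotic lowering): raveryirfo → raveryerfo
  rule 2 (vowel merger): raveryerfo → raveryerfu
  rule 3 (unconditioned shift): raveryerfu → raverzerfu
  rule 4: no change — raverzerfu
  ⇒ Pavatic raverzerfu
The regular Pavatic reflex would be 'raverzerfu', but the attested form is 'raverzerfo'. The correspondence is irregular, so they are not cognates (the Pavatic form has a different source).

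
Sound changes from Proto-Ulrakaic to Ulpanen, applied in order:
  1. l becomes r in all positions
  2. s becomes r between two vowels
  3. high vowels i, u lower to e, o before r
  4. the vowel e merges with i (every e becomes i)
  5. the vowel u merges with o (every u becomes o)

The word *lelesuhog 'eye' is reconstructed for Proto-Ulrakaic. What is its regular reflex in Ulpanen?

Ulpanen: *lelesuhog > reresuhog > rereruhog > ririruhog > ririrohog  (by unconditioned shift, rhotacism, vowel merger, vowel merger)

ririrohog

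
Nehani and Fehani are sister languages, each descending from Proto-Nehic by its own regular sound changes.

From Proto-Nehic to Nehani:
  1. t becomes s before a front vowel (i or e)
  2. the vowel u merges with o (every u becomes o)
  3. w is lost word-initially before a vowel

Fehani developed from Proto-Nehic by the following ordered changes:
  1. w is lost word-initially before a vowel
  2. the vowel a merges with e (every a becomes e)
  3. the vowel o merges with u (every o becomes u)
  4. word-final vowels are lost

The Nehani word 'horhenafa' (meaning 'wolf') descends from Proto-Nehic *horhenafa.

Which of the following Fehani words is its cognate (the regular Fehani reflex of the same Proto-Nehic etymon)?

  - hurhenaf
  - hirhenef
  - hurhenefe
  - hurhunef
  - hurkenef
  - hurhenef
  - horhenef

Fehani: start from *horhenafa.
  rule 1: no change — horhenafa
  rule 2 (vowel merger): horhenafa → horhenefe
  rule 3 (vowel merger): horhenefe → hurhenefe
  rule 4 (apocope): hurhenefe → hurhenef
  ⇒ Fehani hurhenef
The other candidates each miss or misapply at least one Fehani change.

hurhenef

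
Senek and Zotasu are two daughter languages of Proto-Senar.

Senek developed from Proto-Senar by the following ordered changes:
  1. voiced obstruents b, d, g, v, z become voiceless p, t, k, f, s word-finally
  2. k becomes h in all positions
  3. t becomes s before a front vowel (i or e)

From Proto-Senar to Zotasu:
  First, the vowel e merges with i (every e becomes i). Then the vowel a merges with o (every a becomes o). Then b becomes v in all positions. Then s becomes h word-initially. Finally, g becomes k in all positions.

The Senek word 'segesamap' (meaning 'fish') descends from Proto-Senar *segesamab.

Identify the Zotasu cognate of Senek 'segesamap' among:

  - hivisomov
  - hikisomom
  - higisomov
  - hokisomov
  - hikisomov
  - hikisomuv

hikisomov

Zotasu: start from *segesamab.
  rule 1 (vowel merger): segesamab → sigisamab
  rule 2 (vowel merger): sigisamab → sigisomob
  rule 3 (unconditioned shift): sigisomob → sigisomov
  rule 4 (debuccalisation): sigisomov → higisomov
  rule 5 (unconditioned shift): higisomov → hikisomov
  ⇒ Zotasu hikisomov
Among the options, 'hikisomov' alone shows every Zotasu change applied in order.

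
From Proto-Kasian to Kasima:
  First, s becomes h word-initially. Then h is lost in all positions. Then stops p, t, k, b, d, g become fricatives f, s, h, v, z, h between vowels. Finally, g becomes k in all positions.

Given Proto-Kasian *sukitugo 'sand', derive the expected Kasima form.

uhisuho

Kasima: *sukitugo
  sukitugo → hukitugo   [debuccalisation]
  hukitugo → ukitugo   [h-loss]
  ukitugo → uhisuho   [intervocalic lenition]
  uhisuho (rule 4 does not apply)
  giving Kasima uhisuho.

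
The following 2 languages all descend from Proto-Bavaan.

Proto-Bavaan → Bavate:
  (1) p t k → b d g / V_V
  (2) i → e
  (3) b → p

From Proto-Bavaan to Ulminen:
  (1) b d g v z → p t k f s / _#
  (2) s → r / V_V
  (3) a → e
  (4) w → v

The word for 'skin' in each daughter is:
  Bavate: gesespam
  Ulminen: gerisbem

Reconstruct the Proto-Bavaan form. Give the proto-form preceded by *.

Position 3: Bavate has s, Ulminen has r. Bavate preserves s here (none of its changes turn any other segment into s), so the proto-segment is *s.
Position 4: Bavate has e, Ulminen has i. Ulminen preserves i here (none of its changes turn any other segment into i), so the proto-segment is *i.
Continuing position by position gives *gesisbam; check it forward:
Bavate: *gesisbam > gesesbam > gesespam  (by vowel merger, unconditioned shift)
Ulminen: start from *gesisbam.
  rule 1: no change — gesisbam
  rule 2 (rhotacism): gesisbam → gerisbam
  rule 3 (vowel merger): gerisbam → gerisbem
  rule 4: no change — gerisbem
  ⇒ Ulminen gerisbem
*gesisbam is the unique common source.

*gesisbam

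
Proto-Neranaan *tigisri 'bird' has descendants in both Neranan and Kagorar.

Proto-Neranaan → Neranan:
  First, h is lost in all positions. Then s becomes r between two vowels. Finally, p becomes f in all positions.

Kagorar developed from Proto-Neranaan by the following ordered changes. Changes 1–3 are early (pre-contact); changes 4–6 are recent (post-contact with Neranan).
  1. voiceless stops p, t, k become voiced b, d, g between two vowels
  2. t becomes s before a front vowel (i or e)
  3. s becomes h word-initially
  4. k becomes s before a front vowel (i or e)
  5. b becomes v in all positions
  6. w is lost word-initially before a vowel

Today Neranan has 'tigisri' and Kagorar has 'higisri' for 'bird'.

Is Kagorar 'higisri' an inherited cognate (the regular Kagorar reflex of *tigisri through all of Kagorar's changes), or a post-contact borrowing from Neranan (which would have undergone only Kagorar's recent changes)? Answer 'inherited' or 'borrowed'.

If inherited, *tigisri would pass through all of Kagorar's changes:
Kagorar: *tigisri
  tigisri (rule 1 does not apply)
  tigisri → sigisri   [palatalisation]
  sigisri → higisri   [debuccalisation]
  higisri (rule 4 does not apply)
  higisri (rule 5 does not apply)
  higisri (rule 6 does not apply)
  giving Kagorar higisri.
If borrowed from Neranan 'tigisri' after the early changes, it would undergo only the recent ones:
  rule 4 (palatalisation): no change (tigisri)
  rule 5 (unconditioned shift): no change (tigisri)
  rule 6 (glide loss): no change (tigisri)
  ⇒ as a loan: tigisri
Kagorar 'higisri' matches the inherited outcome exactly, so it is an inherited cognate, not a loan.

inherited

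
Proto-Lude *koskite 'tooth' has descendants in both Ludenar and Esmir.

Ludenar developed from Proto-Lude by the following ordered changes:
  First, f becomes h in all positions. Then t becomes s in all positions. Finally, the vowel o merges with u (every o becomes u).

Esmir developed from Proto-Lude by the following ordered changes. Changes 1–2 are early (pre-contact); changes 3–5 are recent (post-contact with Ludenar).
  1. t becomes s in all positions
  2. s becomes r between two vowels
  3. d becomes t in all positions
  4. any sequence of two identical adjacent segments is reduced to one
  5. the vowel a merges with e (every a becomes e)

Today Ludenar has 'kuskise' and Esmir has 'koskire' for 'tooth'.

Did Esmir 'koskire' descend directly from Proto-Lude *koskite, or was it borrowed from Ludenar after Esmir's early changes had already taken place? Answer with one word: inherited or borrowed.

inherited

If inherited, *koskite would pass through all of Esmir's changes:
Esmir: *koskite
  koskite → koskise   [unconditioned shift]
  koskise → koskire   [rhotacism]
  koskire (rule 3 does not apply)
  koskire (rule 4 does not apply)
  koskire (rule 5 does not apply)
  giving Esmir koskire.
If borrowed from Ludenar 'kuskise' after the early changes, it would undergo only the recent ones:
  rule 3 (unconditioned shift): no change (kuskise)
  rule 4 (degemination): no change (kuskise)
  rule 5 (vowel merger): no change (kuskise)
  ⇒ as a loan: kuskise
Esmir 'koskire' matches the inherited outcome exactly, so it is an inherited cognate, not a loan.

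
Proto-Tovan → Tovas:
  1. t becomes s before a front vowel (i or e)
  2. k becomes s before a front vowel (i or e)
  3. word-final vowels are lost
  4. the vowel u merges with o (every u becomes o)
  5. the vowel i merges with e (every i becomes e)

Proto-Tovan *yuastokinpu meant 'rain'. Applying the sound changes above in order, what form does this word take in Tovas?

yoastosenp

Tovas: start from *yuastokinpu.
  rule 1: no change — yuastokinpu
  rule 2 (palatalisation): yuastokinpu → yuastosinpu
  rule 3 (apocope): yuastosinpu → yuastosinp
  rule 4 (vowel merger): yuastosinp → yoastosinp
  rule 5 (vowel merger): yoastosinp → yoastosenp
  ⇒ Tovas yoastosenp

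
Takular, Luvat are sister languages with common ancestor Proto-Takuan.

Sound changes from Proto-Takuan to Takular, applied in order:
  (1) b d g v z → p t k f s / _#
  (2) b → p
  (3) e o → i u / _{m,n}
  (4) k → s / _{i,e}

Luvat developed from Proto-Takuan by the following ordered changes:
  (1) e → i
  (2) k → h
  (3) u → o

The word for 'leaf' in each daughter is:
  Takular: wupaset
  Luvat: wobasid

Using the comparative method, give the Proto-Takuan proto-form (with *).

Position 6: Takular has e, Luvat has i. Takular preserves e here (none of its changes turn any other segment into e), so the proto-segment is *e.
Position 7: Takular has t, Luvat has d. Luvat preserves d here (none of its changes turn any other segment into d), so the proto-segment is *d.
This points to *wubased. Verify forward in each daughter:
Takular: *wubased
  wubased → wubaset   [final devoicing]
  wubaset → wupaset   [unconditioned shift]
  wupaset (rule 3 does not apply)
  wupaset (rule 4 does not apply)
  giving Takular wupaset.
Luvat: *wubased > wubasid > wobasid  (by vowel merger, vowel merger)
Only *wubased yields all of Takular wupaset, Luvat wobasid.

*wubased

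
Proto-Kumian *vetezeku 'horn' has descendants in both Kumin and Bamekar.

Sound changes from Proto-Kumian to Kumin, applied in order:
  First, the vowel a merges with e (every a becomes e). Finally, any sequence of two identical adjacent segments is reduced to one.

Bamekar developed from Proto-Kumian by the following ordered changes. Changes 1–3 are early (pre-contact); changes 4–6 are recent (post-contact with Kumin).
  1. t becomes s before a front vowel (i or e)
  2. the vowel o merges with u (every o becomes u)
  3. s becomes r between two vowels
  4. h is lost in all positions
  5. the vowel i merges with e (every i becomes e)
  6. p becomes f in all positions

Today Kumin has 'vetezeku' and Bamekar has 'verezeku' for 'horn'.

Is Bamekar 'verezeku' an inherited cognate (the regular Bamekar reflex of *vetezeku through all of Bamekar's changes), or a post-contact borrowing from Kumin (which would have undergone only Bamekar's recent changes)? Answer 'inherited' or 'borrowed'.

inherited

If inherited, *vetezeku would pass through all of Bamekar's changes:
Bamekar: *vetezeku > vesezeku > verezeku  (by palatalisation, rhotacism)
If borrowed from Kumin 'vetezeku' after the early changes, it would undergo only the recent ones:
  rule 4 (h-loss): no change (vetezeku)
  rule 5 (vowel merger): no change (vetezeku)
  rule 6 (unconditioned shift): no change (vetezeku)
  ⇒ as a loan: vetezeku
Bamekar 'verezeku' matches the inherited outcome exactly, so it is an inherited cognate, not a loan.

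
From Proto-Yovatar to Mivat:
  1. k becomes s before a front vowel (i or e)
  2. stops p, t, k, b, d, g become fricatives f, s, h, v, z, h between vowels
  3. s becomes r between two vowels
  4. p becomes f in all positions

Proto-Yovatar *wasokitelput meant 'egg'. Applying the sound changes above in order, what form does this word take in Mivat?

warorirelfut

Mivat: *wasokitelput > wasositelput > wasosiselput > warorirelput > warorirelfut  (by palatalisation, intervocalic lenition, rhotacism, unconditioned shift)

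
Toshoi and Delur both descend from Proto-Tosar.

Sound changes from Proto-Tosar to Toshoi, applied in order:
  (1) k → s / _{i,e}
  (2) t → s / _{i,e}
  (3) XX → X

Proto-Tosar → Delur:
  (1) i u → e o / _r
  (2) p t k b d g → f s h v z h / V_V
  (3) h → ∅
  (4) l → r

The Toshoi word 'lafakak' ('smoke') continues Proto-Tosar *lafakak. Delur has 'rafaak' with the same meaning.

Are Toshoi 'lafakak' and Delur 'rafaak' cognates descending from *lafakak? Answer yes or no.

Derive the expected Delur reflex of *lafakak:
Delur: *lafakak
  lafakak (rule 1 does not apply)
  lafakak → lafahak   [intervocalic lenition]
  lafahak → lafaak   [h-loss]
  lafaak → rafaak   [unconditioned shift]
  giving Delur rafaak.
Delur 'rafaak' matches the regular reflex exactly, so the pair is cognate.

yes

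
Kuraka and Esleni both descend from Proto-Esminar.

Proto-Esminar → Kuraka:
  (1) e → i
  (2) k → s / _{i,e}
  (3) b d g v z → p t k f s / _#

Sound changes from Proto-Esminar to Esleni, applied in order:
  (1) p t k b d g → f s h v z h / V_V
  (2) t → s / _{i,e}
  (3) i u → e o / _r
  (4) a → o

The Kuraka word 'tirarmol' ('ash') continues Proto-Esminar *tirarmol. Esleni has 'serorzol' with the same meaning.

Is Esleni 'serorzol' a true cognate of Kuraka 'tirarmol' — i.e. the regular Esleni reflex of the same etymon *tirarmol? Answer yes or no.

Derive the expected Esleni reflex of *tirarmol:
Esleni: *tirarmol > sirarmol > serarmol > serormol  (by palatalisation, pre-rhotic lowering, vowel merger)
The regular Esleni reflex would be 'serormol', but the attested form is 'serorzol'. The correspondence is irregular, so they are not cognates (the Esleni form has a different source).

no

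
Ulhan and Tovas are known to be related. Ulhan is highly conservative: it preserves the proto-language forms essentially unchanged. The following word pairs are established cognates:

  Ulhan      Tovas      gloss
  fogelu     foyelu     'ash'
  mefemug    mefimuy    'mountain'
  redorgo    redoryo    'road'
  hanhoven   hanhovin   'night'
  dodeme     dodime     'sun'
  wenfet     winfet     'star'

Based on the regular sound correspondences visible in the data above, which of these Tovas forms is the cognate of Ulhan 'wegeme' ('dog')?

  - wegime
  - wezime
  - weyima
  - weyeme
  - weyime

fogelu ~ foyelu — Ulhan g corresponds to Tovas y between vowels (before a front vowel).
mefemug ~ mefimuy, dodeme ~ dodime — Ulhan e corresponds to Tovas i after a consonant, before a nasal.
Applying these to Ulhan 'wegeme':
  wegeme → weyeme   (g→y between vowels (before a front vowel))
  weyeme → weyime   (e→i after a consonant, before a nasal)
So the Tovas cognate is 'weyime'.

weyime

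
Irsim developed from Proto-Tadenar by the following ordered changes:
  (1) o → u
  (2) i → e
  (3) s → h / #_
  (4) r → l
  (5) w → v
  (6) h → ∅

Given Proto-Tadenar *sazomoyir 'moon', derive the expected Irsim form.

azumuyel

Irsim: *sazomoyir > sazumuyir > sazumuyer > hazumuyer > hazumuyel > azumuyel  (by vowel merger, vowel merger, debuccalisation, unconditioned shift, h-loss)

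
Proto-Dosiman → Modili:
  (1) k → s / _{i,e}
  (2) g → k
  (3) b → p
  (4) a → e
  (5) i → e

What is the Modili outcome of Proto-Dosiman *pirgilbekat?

perkelpeket

Modili: *pirgilbekat > pirkilbekat > pirkilpekat > pirkilpeket > perkelpeket  (by unconditioned shift, unconditioned shift, vowel merger, vowel merger)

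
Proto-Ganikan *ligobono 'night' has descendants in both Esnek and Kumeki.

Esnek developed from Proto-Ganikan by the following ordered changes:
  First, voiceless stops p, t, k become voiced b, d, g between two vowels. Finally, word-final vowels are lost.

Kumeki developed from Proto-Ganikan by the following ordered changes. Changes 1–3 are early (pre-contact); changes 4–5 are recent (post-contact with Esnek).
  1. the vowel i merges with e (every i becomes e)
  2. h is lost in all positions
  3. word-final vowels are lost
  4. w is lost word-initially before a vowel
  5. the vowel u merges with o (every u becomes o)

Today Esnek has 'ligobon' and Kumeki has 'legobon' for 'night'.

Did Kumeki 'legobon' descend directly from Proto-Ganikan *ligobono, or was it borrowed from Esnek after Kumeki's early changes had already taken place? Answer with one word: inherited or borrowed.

If inherited, *ligobono would pass through all of Kumeki's changes:
Kumeki: *ligobono > legobono > legobon  (by vowel merger, apocope)
If borrowed from Esnek 'ligobon' after the early changes, it would undergo only the recent ones:
  rule 4 (glide loss): no change (ligobon)
  rule 5 (vowel merger): no change (ligobon)
  ⇒ as a loan: ligobon
Kumeki 'legobon' matches the inherited outcome exactly, so it is an inherited cognate, not a loan.

inherited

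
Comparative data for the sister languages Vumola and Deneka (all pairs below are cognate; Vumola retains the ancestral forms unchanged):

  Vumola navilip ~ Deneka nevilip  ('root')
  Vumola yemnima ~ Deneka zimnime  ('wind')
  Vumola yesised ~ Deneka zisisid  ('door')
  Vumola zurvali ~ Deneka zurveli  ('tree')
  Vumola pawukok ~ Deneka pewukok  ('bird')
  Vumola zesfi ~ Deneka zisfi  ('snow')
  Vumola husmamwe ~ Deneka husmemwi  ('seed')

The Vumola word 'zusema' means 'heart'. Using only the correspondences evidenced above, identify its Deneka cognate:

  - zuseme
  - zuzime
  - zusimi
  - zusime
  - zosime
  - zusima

zusime

yemnima ~ zimnime — Vumola e corresponds to Deneka i after a consonant, before a nasal.
yemnima ~ zimnime — Vumola a corresponds to Deneka e word-finally.
Applying these to Vumola 'zusema':
  zusema → zusima   (e→i after a consonant, before a nasal)
  zusima → zusime   (a→e word-finally)
So the Deneka cognate is 'zusime'.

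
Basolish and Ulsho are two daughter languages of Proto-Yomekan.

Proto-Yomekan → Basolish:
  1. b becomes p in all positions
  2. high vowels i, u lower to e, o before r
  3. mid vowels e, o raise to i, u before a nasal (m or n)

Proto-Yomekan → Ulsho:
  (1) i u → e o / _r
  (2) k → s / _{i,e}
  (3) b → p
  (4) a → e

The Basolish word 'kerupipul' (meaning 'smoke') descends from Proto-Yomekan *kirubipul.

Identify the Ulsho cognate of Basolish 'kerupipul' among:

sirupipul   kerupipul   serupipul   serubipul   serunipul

serupipul

Ulsho: start from *kirubipul.
  rule 1 (pre-rhotic lowering): kirubipul → kerubipul
  rule 2 (palatalisation): kerubipul → serubipul
  rule 3 (unconditioned shift): serubipul → serupipul
  rule 4: no change — serupipul
  ⇒ Ulsho serupipul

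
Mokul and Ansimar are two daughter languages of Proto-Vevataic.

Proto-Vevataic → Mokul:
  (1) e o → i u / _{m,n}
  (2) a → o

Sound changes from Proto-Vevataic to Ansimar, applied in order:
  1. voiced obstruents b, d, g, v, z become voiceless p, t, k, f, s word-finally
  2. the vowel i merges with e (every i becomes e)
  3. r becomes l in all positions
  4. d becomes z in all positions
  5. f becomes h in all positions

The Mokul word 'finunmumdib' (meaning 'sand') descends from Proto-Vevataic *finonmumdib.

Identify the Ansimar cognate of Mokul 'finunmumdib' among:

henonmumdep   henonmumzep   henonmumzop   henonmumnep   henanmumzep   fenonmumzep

henonmumzep

Ansimar: start from *finonmumdib.
  rule 1 (final devoicing): finonmumdib → finonmumdip
  rule 2 (vowel merger): finonmumdip → fenonmumdep
  rule 3: no change — fenonmumdep
  rule 4 (unconditioned shift): fenonmumdep → fenonmumzep
  rule 5 (unconditioned shift): fenonmumzep → henonmumzep
  ⇒ Ansimar henonmumzep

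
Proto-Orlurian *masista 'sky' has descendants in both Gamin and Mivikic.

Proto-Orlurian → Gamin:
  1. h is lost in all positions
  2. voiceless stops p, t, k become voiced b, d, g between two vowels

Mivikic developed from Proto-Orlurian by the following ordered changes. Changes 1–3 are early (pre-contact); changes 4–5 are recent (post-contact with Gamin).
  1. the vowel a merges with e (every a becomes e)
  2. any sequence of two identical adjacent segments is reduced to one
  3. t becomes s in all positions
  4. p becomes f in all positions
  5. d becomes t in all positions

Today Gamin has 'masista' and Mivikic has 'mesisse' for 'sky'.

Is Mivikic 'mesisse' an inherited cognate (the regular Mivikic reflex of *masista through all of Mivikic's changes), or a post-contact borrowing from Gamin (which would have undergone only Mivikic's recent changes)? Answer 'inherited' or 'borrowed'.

inherited

If inherited, *masista would pass through all of Mivikic's changes:
Mivikic: *masista > mesiste > mesisse  (by vowel merger, unconditioned shift)
If borrowed from Gamin 'masista' after the early changes, it would undergo only the recent ones:
  rule 4 (unconditioned shift): no change (masista)
  rule 5 (unconditioned shift): no change (masista)
  ⇒ as a loan: masista
Mivikic 'mesisse' matches the inherited outcome exactly, so it is an inherited cognate, not a loan.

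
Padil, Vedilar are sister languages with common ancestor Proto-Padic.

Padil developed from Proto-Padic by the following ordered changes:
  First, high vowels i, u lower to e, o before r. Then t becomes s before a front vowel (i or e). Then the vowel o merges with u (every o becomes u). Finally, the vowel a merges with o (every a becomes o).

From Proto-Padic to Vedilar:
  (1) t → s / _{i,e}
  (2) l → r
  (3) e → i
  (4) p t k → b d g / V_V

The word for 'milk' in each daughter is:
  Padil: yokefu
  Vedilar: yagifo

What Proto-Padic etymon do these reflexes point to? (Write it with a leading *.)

*yakefo

Position 6: Padil has u, Vedilar has o. Vedilar preserves o here (none of its changes turn any other segment into o), so the proto-segment is *o.
Position 4: Padil has e, Vedilar has i. Taking the neighbouring segments as reconstructed: Padil e can only go back to *e; Vedilar i could go back to *e or *i — the one source consistent with every daughter is *e.
Position 3: Padil has k, Vedilar has g. Padil preserves k here (none of its changes turn any other segment into k), so the proto-segment is *k.
Verify the candidate proto-form against each daughter:
Padil: *yakefo
  yakefo (rule 1 does not apply)
  yakefo (rule 2 does not apply)
  yakefo → yakefu   [vowel merger]
  yakefu → yokefu   [vowel merger]
  giving Padil yokefu.
Vedilar: *yakefo > yakifo > yagifo  (by vowel merger, intervocalic voicing)
Only *yakefo yields all of Padil yokefu, Vedilar yagifo.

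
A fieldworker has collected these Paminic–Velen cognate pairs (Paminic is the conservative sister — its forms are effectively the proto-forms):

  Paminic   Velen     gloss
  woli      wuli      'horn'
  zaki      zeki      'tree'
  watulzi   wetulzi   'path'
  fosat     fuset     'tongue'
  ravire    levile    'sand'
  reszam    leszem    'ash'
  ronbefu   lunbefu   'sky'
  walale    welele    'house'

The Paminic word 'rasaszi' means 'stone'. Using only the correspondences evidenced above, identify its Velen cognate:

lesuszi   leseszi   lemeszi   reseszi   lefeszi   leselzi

leseszi

ravire ~ levile — Paminic r corresponds to Velen l word-initially before a back vowel.
zaki ~ zeki, watulzi ~ wetulzi — Paminic a corresponds to Velen e after a consonant, before a consonant other than r, m, n, p, b, f, v.
Applying these to Paminic 'rasaszi':
  rasaszi → lasaszi   (r→l word-initially before a back vowel)
  lasaszi → lesaszi   (a→e after a consonant, before a consonant other than r, m, n, p, b, f, v)
  lesaszi → leseszi   (a→e after a consonant, before a consonant other than r, m, n, p, b, f, v)
So the Velen cognate is 'leseszi'.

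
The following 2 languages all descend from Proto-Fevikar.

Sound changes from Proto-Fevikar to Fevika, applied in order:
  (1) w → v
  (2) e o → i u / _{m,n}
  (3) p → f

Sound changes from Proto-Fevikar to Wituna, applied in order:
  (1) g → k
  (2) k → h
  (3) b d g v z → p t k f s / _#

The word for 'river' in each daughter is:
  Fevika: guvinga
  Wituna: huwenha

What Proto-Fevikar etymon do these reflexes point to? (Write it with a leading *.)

Position 3: Fevika has v, Wituna has w. Wituna preserves w here (none of its changes turn any other segment into w), so the proto-segment is *w.
Position 4: Fevika has i, Wituna has e. Wituna preserves e here (none of its changes turn any other segment into e), so the proto-segment is *e.
Position 1: Fevika has g, Wituna has h. Fevika preserves g here (none of its changes turn any other segment into g), so the proto-segment is *g.
Verify the candidate proto-form against each daughter:
Fevika: *guwenga > guvenga > guvinga  (by unconditioned shift, pre-nasal raising)
Wituna: *guwenga > kuwenka > huwenha  (by unconditioned shift, unconditioned shift)
*guwenga is the unique common source.

*guwenga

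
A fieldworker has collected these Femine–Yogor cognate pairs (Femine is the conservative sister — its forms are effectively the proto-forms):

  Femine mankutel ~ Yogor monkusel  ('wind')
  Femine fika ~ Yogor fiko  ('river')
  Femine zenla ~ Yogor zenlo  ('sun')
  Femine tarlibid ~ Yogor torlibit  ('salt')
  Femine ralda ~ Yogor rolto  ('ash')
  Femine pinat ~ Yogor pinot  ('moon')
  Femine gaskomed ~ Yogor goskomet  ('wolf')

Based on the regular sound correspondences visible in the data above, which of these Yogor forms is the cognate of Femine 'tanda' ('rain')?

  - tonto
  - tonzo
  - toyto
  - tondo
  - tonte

tonto

mankutel ~ monkusel — Femine a corresponds to Yogor o after a consonant, before a nasal.
ralda ~ rolto — Femine d corresponds to Yogor t after a consonant, before a back vowel.
fika ~ fiko, zenla ~ zenlo — Femine a corresponds to Yogor o word-finally.
Applying these to Femine 'tanda':
  tanda → tonda   (a→o after a consonant, before a nasal)
  tonda → tonta   (d→t after a consonant, before a back vowel)
  tonta → tonto   (a→o word-finally)
So the Yogor cognate is 'tonto'.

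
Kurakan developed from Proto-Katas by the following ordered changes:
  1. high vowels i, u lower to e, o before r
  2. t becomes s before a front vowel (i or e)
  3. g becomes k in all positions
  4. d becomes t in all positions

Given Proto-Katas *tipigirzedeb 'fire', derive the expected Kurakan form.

sipikerzeteb

Kurakan: *tipigirzedeb
  tipigirzedeb → tipigerzedeb   [pre-rhotic lowering]
  tipigerzedeb → sipigerzedeb   [palatalisation]
  sipigerzedeb → sipikerzedeb   [unconditioned shift]
  sipikerzedeb → sipikerzeteb   [unconditioned shift]
  giving Kurakan sipikerzeteb.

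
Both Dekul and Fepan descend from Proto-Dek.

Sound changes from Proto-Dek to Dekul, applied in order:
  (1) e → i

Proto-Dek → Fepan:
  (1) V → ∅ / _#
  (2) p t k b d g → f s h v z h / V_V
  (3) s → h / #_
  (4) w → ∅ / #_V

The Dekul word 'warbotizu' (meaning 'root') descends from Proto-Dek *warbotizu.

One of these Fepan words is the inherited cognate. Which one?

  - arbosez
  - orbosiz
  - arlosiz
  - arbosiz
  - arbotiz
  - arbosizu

arbosiz

Fepan: *warbotizu > warbotiz > warbosiz > arbosiz  (by apocope, intervocalic lenition, glide loss)
Only 'arbosiz' matches the regular Fepan development of *warbotizu.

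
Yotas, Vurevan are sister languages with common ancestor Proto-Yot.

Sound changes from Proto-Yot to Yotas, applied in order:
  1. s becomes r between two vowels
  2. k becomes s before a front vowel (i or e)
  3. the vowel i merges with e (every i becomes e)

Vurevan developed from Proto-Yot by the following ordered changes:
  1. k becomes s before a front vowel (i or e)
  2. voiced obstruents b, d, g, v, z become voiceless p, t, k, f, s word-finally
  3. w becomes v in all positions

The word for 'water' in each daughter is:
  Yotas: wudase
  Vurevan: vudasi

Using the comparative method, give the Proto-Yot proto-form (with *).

*wudaki

Position 1: Yotas has w, Vurevan has v. Yotas preserves w here (none of its changes turn any other segment into w), so the proto-segment is *w.
Position 6: Yotas has e, Vurevan has i. Vurevan preserves i here (none of its changes turn any other segment into i), so the proto-segment is *i.
The remaining positions agree across the daughters. Check the candidate against every language:
Yotas: *wudaki > wudasi > wudase  (by palatalisation, vowel merger)
Vurevan: start from *wudaki.
  rule 1 (palatalisation): wudaki → wudasi
  rule 2: no change — wudasi
  rule 3 (unconditioned shift): wudasi → vudasi
  ⇒ Vurevan vudasi
*wudaki is the unique common source.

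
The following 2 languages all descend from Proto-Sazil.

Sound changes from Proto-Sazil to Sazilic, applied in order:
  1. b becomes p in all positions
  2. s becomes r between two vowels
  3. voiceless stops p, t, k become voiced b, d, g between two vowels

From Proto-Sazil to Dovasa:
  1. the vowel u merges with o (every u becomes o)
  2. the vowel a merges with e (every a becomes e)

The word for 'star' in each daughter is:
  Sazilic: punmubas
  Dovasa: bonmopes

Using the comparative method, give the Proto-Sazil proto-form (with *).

*bunmupas

Position 5: Sazilic has u, Dovasa has o. Sazilic preserves u here (none of its changes turn any other segment into u), so the proto-segment is *u.
Position 6: Sazilic has b, Dovasa has p. Dovasa preserves p here (none of its changes turn any other segment into p), so the proto-segment is *p.
This points to *bunmupas. Verify forward in each daughter:
Sazilic: start from *bunmupas.
  rule 1 (unconditioned shift): bunmupas → punmupas
  rule 2: no change — punmupas
  rule 3 (intervocalic voicing): punmupas → punmubas
  ⇒ Sazilic punmubas
Dovasa: start from *bunmupas.
  rule 1 (vowel merger): bunmupas → bonmopas
  rule 2 (vowel merger): bonmopas → bonmopes
  ⇒ Dovasa bonmopes
Only *bunmupas yields all of Sazilic punmubas, Dovasa bonmopes.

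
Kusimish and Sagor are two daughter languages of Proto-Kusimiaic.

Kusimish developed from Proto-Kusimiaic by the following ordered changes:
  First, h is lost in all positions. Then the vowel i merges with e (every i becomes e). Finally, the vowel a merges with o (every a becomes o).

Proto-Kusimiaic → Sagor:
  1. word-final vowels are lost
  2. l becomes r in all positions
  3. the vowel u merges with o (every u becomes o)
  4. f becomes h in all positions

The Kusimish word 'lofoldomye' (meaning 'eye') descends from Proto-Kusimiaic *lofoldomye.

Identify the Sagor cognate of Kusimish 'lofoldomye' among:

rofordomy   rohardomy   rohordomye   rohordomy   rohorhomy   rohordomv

Sagor: *lofoldomye
  lofoldomye → lofoldomy   [apocope]
  lofoldomy → rofordomy   [unconditioned shift]
  rofordomy (rule 3 does not apply)
  rofordomy → rohordomy   [unconditioned shift]
  giving Sagor rohordomy.
The other candidates each miss or misapply at least one Sagor change.

rohordomy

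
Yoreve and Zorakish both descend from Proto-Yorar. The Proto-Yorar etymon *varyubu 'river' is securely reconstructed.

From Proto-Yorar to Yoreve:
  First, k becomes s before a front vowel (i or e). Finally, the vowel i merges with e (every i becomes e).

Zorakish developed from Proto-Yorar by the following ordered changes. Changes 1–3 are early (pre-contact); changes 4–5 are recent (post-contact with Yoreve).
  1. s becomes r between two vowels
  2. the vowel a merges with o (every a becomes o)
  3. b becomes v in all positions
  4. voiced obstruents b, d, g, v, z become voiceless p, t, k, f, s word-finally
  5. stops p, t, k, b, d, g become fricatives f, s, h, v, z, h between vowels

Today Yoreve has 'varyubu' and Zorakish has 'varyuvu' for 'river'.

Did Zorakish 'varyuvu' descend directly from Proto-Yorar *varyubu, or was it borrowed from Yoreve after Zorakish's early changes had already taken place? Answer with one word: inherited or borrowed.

borrowed

If inherited, *varyubu would pass through all of Zorakish's changes:
Zorakish: *varyubu
  varyubu (rule 1 does not apply)
  varyubu → voryubu   [vowel merger]
  voryubu → voryuvu   [unconditioned shift]
  voryuvu (rule 4 does not apply)
  voryuvu (rule 5 does not apply)
  giving Zorakish voryuvu.
If borrowed from Yoreve 'varyubu' after the early changes, it would undergo only the recent ones:
  rule 4 (final devoicing): no change (varyubu)
  rule 5 (intervocalic lenition): varyubu → varyuvu
  ⇒ as a loan: varyuvu
Zorakish 'varyuvu' matches the loan outcome 'varyuvu', not the inherited 'voryuvu' — it skipped the early Zorakish changes, so it was borrowed from Yoreve.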